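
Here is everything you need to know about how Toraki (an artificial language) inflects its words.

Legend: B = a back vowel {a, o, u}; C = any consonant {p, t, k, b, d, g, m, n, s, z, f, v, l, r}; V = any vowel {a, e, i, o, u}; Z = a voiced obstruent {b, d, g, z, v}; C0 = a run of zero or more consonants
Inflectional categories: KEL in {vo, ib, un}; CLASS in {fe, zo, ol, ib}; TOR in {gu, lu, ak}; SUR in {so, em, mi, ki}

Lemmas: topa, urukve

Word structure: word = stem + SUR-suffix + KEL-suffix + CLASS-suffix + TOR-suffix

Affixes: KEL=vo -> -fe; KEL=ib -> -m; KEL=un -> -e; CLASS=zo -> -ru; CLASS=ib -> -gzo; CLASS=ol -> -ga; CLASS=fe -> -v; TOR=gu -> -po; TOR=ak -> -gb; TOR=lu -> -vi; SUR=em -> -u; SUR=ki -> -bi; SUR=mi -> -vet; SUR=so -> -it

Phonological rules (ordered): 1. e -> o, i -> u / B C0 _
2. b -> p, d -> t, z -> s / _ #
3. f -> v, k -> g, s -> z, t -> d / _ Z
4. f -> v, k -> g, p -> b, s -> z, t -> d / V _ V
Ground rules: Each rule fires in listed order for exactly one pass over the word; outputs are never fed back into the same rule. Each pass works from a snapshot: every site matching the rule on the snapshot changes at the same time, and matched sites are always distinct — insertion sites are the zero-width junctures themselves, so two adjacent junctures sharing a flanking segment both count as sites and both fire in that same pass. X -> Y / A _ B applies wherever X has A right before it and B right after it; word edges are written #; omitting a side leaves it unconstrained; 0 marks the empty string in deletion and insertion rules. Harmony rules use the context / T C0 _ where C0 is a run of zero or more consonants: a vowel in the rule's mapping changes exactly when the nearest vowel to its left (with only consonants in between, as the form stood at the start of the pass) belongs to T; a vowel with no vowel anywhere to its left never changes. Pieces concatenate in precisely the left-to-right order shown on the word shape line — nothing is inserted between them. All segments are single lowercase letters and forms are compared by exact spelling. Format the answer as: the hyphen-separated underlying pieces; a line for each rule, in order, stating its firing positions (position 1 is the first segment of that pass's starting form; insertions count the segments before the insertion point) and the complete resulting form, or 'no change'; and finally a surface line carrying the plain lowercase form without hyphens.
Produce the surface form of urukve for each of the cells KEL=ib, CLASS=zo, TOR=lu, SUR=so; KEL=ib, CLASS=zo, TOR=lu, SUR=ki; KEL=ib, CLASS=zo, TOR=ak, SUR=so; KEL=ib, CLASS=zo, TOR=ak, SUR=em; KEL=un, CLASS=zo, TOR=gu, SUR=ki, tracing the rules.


cell KEL=ib, CLASS=zo, TOR=lu, SUR=so:
underlying: urukve-it-m-ru-vi
1. e -> o, i -> u / B C0 _: fires at position(s) 6, 13: urukvoitmruvu
2. b -> p, d -> t, z -> s / _ #: no change
3. f -> v, k -> g, s -> z, t -> d / _ Z: fires at position(s) 4: urugvoitmruvu
4. f -> v, k -> g, p -> b, s -> z, t -> d / V _ V: no change
surface: urugvoitmruvu

cell KEL=ib, CLASS=zo, TOR=lu, SUR=ki:
underlying: urukve-bi-m-ru-vi
1. e -> o, i -> u / B C0 _: fires at position(s) 6, 13: urukvobimruvu
2. b -> p, d -> t, z -> s / _ #: no change
3. f -> v, k -> g, s -> z, t -> d / _ Z: fires at position(s) 4: urugvobimruvu
4. f -> v, k -> g, p -> b, s -> z, t -> d / V _ V: no change
surface: urugvobimruvu

cell KEL=ib, CLASS=zo, TOR=ak, SUR=so:
underlying: urukve-it-m-ru-gb
1. e -> o, i -> u / B C0 _: fires at position(s) 6: urukvoitmrugb
2. b -> p, d -> t, z -> s / _ #: fires at position(s) 13: urukvoitmrugp
3. f -> v, k -> g, s -> z, t -> d / _ Z: fires at position(s) 4: urugvoitmrugp
4. f -> v, k -> g, p -> b, s -> z, t -> d / V _ V: no change
surface: urugvoitmrugp

cell KEL=ib, CLASS=zo, TOR=ak, SUR=em:
underlying: urukve-u-m-ru-gb
1. e -> o, i -> u / B C0 _: fires at position(s) 6: urukvoumrugb
2. b -> p, d -> t, z -> s / _ #: fires at position(s) 12: urukvoumrugp
3. f -> v, k -> g, s -> z, t -> d / _ Z: fires at position(s) 4: urugvoumrugp
4. f -> v, k -> g, p -> b, s -> z, t -> d / V _ V: no change
surface: urugvoumrugp

cell KEL=un, CLASS=zo, TOR=gu, SUR=ki:
underlying: urukve-bi-e-ru-po
1. e -> o, i -> u / B C0 _: fires at position(s) 6: urukvobierupo
2. b -> p, d -> t, z -> s / _ #: no change
3. f -> v, k -> g, s -> z, t -> d / _ Z: fires at position(s) 4: urugvobierupo
4. f -> v, k -> g, p -> b, s -> z, t -> d / V _ V: fires at position(s) 12: urugvobierubo
surface: urugvobierubo


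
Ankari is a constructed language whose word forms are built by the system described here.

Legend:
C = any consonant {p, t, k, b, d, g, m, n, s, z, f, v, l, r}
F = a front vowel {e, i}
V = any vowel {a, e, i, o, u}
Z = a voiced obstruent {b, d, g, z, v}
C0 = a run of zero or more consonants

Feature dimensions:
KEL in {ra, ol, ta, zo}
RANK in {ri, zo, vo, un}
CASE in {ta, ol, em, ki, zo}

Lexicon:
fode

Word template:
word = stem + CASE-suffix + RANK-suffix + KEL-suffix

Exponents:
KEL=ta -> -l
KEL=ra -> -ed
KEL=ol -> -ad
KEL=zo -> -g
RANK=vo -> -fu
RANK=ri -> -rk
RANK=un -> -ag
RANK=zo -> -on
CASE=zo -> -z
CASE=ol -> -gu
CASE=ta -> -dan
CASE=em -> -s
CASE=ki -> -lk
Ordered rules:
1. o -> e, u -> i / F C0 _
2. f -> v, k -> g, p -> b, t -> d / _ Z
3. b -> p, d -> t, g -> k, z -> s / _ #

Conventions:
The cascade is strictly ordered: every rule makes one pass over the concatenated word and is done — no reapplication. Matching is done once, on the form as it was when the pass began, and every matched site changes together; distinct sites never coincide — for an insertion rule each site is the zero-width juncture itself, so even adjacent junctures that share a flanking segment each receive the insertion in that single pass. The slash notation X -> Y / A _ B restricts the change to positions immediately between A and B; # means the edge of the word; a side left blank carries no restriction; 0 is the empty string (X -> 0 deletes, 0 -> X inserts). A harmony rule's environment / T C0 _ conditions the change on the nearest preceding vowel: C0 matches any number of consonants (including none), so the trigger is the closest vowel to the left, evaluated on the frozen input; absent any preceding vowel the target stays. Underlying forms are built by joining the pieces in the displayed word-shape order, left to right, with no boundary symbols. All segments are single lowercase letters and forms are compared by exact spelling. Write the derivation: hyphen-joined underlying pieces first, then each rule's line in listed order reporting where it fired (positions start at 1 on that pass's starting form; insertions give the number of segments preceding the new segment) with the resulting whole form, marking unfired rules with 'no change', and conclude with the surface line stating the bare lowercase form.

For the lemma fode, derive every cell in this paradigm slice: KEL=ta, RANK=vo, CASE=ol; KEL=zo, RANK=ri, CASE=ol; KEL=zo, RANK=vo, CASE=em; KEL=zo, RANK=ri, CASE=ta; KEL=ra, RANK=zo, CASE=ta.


cell KEL=ta, RANK=vo, CASE=ol:
underlying: fode-gu-fu-l
1. o -> e, u -> i / F C0 _: fires at position(s) 6: fodegiful
2. f -> v, k -> g, p -> b, t -> d / _ Z: no change
3. b -> p, d -> t, g -> k, z -> s / _ #: no change
surface: fodegiful

cell KEL=zo, RANK=ri, CASE=ol:
underlying: fode-gu-rk-g
1. o -> e, u -> i / F C0 _: fires at position(s) 6: fodegirkg
2. f -> v, k -> g, p -> b, t -> d / _ Z: fires at position(s) 8: fodegirgg
3. b -> p, d -> t, g -> k, z -> s / _ #: fires at position(s) 9: fodegirgk
surface: fodegirgk

cell KEL=zo, RANK=vo, CASE=em:
underlying: fode-s-fu-g
1. o -> e, u -> i / F C0 _: fires at position(s) 7: fodesfig
2. f -> v, k -> g, p -> b, t -> d / _ Z: no change
3. b -> p, d -> t, g -> k, z -> s / _ #: fires at position(s) 8: fodesfik
surface: fodesfik

cell KEL=zo, RANK=ri, CASE=ta:
underlying: fode-dan-rk-g
1. o -> e, u -> i / F C0 _: no change
2. f -> v, k -> g, p -> b, t -> d / _ Z: fires at position(s) 9: fodedanrgg
3. b -> p, d -> t, g -> k, z -> s / _ #: fires at position(s) 10: fodedanrgk
surface: fodedanrgk

cell KEL=ra, RANK=zo, CASE=ta:
underlying: fode-dan-on-ed
1. o -> e, u -> i / F C0 _: no change
2. f -> v, k -> g, p -> b, t -> d / _ Z: no change
3. b -> p, d -> t, g -> k, z -> s / _ #: fires at position(s) 11: fodedanonet
surface: fodedanonet


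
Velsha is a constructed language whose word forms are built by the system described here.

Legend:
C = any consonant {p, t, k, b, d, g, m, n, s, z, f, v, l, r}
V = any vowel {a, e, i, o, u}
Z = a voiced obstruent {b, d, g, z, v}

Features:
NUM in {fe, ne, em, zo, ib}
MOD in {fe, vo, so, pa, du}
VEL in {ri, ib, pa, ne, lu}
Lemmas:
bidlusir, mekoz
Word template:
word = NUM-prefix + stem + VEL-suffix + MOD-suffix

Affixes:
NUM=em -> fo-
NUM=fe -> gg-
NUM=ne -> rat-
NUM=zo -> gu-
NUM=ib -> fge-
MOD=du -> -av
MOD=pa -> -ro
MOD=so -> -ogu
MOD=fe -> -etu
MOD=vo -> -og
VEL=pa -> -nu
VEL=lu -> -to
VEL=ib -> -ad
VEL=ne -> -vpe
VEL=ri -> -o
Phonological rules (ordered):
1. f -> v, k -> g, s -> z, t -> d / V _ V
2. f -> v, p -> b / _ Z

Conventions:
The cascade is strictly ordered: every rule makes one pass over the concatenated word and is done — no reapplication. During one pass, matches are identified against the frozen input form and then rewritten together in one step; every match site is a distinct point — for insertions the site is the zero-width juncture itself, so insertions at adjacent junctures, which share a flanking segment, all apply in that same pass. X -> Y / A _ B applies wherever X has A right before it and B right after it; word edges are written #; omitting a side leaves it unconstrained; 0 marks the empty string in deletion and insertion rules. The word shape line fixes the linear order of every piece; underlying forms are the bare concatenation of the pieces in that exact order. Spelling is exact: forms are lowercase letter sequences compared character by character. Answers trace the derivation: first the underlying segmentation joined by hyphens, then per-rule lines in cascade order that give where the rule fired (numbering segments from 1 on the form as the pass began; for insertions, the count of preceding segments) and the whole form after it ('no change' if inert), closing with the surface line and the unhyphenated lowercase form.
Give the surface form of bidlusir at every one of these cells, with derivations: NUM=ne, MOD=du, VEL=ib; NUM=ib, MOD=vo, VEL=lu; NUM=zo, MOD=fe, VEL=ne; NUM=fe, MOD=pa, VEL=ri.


cell NUM=ne, MOD=du, VEL=ib:
underlying: rat-bidlusir-ad-av
1. f -> v, k -> g, s -> z, t -> d / V _ V: fires at position(s) 9: ratbidluziradav
2. f -> v, p -> b / _ Z: no change
surface: ratbidluziradav

cell NUM=ib, MOD=vo, VEL=lu:
underlying: fge-bidlusir-to-og
1. f -> v, k -> g, s -> z, t -> d / V _ V: fires at position(s) 9: fgebidluzirtoog
2. f -> v, p -> b / _ Z: fires at position(s) 1: vgebidluzirtoog
surface: vgebidluzirtoog

cell NUM=zo, MOD=fe, VEL=ne:
underlying: gu-bidlusir-vpe-etu
1. f -> v, k -> g, s -> z, t -> d / V _ V: fires at position(s) 8, 15: gubidluzirvpeedu
2. f -> v, p -> b / _ Z: no change
surface: gubidluzirvpeedu

cell NUM=fe, MOD=pa, VEL=ri:
underlying: gg-bidlusir-o-ro
1. f -> v, k -> g, s -> z, t -> d / V _ V: fires at position(s) 8: ggbidluziroro
2. f -> v, p -> b / _ Z: no change
surface: ggbidluziroro


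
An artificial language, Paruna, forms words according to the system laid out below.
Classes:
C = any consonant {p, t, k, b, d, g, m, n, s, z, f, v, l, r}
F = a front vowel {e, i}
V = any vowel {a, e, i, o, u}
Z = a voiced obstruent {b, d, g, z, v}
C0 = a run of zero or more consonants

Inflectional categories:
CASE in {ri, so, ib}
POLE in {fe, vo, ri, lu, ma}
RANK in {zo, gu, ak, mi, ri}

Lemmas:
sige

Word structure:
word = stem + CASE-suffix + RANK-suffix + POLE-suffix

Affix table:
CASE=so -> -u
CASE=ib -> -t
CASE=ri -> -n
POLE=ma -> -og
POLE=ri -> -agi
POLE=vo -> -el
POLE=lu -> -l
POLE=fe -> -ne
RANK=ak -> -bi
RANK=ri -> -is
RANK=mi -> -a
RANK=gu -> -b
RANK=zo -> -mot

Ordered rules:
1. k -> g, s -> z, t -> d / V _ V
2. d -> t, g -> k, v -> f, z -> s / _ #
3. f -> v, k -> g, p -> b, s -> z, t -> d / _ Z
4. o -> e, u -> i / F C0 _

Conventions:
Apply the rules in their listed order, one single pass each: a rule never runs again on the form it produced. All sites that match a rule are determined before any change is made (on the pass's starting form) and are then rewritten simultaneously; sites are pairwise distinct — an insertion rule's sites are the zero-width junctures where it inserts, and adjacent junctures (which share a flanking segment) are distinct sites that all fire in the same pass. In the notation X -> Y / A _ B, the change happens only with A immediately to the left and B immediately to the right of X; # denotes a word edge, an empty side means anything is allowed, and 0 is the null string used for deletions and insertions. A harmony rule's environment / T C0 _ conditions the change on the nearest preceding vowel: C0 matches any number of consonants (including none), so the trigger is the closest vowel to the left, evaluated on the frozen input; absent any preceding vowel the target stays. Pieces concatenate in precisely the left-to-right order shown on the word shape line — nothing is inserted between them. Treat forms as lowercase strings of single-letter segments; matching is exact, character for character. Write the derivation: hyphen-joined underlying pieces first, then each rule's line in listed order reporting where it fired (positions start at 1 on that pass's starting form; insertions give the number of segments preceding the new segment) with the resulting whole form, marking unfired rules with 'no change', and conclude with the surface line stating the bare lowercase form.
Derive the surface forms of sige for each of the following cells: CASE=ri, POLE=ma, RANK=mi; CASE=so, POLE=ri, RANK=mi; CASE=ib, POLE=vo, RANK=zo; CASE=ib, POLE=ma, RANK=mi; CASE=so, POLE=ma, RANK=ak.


cell CASE=ri, POLE=ma, RANK=mi:
underlying: sige-n-a-og
1. k -> g, s -> z, t -> d / V _ V: no change
2. d -> t, g -> k, v -> f, z -> s / _ #: fires at position(s) 8: sigenaok
3. f -> v, k -> g, p -> b, s -> z, t -> d / _ Z: no change
4. o -> e, u -> i / F C0 _: no change
surface: sigenaok

cell CASE=so, POLE=ri, RANK=mi:
underlying: sige-u-a-agi
1. k -> g, s -> z, t -> d / V _ V: no change
2. d -> t, g -> k, v -> f, z -> s / _ #: no change
3. f -> v, k -> g, p -> b, s -> z, t -> d / _ Z: no change
4. o -> e, u -> i / F C0 _: fires at position(s) 5: sigeiaagi
surface: sigeiaagi

cell CASE=ib, POLE=vo, RANK=zo:
underlying: sige-t-mot-el
1. k -> g, s -> z, t -> d / V _ V: fires at position(s) 8: sigetmodel
2. d -> t, g -> k, v -> f, z -> s / _ #: no change
3. f -> v, k -> g, p -> b, s -> z, t -> d / _ Z: no change
4. o -> e, u -> i / F C0 _: fires at position(s) 7: sigetmedel
surface: sigetmedel

cell CASE=ib, POLE=ma, RANK=mi:
underlying: sige-t-a-og
1. k -> g, s -> z, t -> d / V _ V: fires at position(s) 5: sigedaog
2. d -> t, g -> k, v -> f, z -> s / _ #: fires at position(s) 8: sigedaok
3. f -> v, k -> g, p -> b, s -> z, t -> d / _ Z: no change
4. o -> e, u -> i / F C0 _: no change
surface: sigedaok

cell CASE=so, POLE=ma, RANK=ak:
underlying: sige-u-bi-og
1. k -> g, s -> z, t -> d / V _ V: no change
2. d -> t, g -> k, v -> f, z -> s / _ #: fires at position(s) 9: sigeubiok
3. f -> v, k -> g, p -> b, s -> z, t -> d / _ Z: no change
4. o -> e, u -> i / F C0 _: fires at position(s) 5, 8: sigeibiek
surface: sigeibiek


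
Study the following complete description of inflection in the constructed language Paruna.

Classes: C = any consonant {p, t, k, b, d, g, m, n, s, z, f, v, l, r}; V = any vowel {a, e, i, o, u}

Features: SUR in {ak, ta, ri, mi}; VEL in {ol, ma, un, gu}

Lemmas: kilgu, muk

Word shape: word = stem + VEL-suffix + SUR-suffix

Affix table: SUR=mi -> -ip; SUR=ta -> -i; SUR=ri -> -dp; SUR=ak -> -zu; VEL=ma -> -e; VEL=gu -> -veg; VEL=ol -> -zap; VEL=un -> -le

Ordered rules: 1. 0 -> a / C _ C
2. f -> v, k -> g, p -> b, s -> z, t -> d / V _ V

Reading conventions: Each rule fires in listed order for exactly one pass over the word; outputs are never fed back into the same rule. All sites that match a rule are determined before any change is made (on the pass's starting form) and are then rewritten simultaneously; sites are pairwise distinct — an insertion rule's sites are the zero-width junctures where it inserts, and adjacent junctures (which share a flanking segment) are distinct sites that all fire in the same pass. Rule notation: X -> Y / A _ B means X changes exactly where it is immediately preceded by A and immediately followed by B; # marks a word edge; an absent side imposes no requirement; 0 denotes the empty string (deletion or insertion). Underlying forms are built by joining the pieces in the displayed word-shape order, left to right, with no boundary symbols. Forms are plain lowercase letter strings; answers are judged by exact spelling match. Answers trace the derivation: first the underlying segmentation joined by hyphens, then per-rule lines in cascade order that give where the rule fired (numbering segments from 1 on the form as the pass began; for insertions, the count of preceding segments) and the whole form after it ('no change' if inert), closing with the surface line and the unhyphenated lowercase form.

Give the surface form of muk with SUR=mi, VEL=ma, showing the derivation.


underlying: muk-e-ip
1. 0 -> a / C _ C: no change
2. f -> v, k -> g, p -> b, s -> z, t -> d / V _ V: fires at position(s) 3: mugeip
surface: mugeip


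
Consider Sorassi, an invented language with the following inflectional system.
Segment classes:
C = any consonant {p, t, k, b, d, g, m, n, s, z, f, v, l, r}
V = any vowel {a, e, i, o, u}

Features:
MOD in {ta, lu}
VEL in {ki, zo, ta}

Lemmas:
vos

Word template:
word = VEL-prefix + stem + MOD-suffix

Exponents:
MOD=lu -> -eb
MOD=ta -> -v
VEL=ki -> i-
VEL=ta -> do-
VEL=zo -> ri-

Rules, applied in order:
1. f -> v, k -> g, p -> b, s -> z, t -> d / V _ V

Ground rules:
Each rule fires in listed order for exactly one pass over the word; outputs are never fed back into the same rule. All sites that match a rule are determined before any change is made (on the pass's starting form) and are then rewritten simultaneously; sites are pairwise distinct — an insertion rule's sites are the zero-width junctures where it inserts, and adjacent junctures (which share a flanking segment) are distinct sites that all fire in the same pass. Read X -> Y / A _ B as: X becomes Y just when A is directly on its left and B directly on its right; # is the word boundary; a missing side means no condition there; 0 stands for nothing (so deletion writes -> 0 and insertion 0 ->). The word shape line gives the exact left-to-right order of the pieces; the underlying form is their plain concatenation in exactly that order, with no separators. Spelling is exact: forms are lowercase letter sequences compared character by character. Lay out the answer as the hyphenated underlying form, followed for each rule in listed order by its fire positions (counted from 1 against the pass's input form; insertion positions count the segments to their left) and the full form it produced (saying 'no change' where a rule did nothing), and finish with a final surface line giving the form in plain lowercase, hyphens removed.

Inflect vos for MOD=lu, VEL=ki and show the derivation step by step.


underlying: i-vos-eb
1. f -> v, k -> g, p -> b, s -> z, t -> d / V _ V: fires at position(s) 4: ivozeb
surface: ivozeb


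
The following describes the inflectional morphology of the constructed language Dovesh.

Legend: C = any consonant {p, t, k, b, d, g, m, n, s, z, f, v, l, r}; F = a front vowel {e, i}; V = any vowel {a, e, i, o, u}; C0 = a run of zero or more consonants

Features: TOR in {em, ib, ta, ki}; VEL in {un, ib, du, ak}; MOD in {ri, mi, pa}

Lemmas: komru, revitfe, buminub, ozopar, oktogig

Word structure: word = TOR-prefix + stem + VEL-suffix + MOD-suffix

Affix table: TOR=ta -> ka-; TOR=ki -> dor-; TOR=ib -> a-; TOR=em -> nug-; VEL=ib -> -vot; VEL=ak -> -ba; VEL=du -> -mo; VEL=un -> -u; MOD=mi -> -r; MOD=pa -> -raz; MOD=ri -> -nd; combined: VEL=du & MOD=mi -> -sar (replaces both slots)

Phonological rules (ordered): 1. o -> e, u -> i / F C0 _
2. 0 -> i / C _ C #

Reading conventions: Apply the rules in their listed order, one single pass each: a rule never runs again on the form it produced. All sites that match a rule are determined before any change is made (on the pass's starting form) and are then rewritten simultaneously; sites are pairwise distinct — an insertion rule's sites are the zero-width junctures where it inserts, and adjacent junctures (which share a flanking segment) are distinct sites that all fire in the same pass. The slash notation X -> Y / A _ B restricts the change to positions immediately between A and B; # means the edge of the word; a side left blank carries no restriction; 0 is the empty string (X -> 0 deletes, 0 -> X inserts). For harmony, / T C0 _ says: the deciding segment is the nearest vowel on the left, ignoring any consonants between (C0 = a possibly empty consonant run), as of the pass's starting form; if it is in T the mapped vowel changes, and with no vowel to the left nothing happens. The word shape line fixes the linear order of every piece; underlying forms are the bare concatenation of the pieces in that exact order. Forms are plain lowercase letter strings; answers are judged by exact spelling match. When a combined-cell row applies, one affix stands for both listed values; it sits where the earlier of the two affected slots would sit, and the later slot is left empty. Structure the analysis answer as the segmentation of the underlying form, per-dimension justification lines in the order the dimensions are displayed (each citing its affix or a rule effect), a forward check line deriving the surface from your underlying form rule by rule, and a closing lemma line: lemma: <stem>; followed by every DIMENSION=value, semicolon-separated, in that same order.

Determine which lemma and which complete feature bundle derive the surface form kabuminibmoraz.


underlying: ka-buminub-mo-raz
TOR=ta - signalled by the affix ka-
VEL=du - signalled by the affix -mo
MOD=pa - signalled by the affix -raz
check: kabuminubmoraz -> kabuminibmoraz -> kabuminibmoraz
lemma: buminub; TOR=ta; VEL=du; MOD=pa


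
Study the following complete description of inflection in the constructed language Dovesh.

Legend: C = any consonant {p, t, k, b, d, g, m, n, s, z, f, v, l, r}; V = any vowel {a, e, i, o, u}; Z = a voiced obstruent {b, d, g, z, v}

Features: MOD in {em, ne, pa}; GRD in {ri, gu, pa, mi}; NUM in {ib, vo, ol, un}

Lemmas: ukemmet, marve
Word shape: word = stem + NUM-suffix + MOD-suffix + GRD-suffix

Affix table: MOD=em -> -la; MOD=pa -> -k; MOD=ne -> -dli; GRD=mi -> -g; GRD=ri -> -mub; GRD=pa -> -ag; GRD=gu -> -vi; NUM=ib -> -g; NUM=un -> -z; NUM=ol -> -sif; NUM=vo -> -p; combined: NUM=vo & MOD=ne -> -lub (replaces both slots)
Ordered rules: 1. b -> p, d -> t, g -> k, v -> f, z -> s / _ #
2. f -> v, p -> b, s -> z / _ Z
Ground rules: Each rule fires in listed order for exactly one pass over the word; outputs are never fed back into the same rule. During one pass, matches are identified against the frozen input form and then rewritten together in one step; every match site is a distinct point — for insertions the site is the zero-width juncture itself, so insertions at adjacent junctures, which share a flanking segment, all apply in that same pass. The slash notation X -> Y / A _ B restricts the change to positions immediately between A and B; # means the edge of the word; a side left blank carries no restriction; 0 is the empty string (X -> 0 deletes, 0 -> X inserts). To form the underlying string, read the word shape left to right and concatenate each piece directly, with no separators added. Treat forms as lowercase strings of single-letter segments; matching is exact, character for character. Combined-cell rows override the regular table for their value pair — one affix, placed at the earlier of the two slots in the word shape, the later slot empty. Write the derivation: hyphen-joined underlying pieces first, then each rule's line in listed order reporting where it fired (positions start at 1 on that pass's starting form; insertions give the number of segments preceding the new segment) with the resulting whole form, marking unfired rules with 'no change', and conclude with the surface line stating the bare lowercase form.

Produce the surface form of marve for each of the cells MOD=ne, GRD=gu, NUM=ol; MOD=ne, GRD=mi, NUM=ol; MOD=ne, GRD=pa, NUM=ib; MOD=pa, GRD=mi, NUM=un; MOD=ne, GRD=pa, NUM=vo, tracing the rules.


cell MOD=ne, GRD=gu, NUM=ol:
underlying: marve-sif-dli-vi
1. b -> p, d -> t, g -> k, v -> f, z -> s / _ #: no change
2. f -> v, p -> b, s -> z / _ Z: fires at position(s) 8: marvesivdlivi
surface: marvesivdlivi

cell MOD=ne, GRD=mi, NUM=ol:
underlying: marve-sif-dli-g
1. b -> p, d -> t, g -> k, v -> f, z -> s / _ #: fires at position(s) 12: marvesifdlik
2. f -> v, p -> b, s -> z / _ Z: fires at position(s) 8: marvesivdlik
surface: marvesivdlik

cell MOD=ne, GRD=pa, NUM=ib:
underlying: marve-g-dli-ag
1. b -> p, d -> t, g -> k, v -> f, z -> s / _ #: fires at position(s) 11: marvegdliak
2. f -> v, p -> b, s -> z / _ Z: no change
surface: marvegdliak

cell MOD=pa, GRD=mi, NUM=un:
underlying: marve-z-k-g
1. b -> p, d -> t, g -> k, v -> f, z -> s / _ #: fires at position(s) 8: marvezkk
2. f -> v, p -> b, s -> z / _ Z: no change
surface: marvezkk

cell MOD=ne, GRD=pa, NUM=vo:
underlying: marve-lub-ag
1. b -> p, d -> t, g -> k, v -> f, z -> s / _ #: fires at position(s) 10: marvelubak
2. f -> v, p -> b, s -> z / _ Z: no change
surface: marvelubak


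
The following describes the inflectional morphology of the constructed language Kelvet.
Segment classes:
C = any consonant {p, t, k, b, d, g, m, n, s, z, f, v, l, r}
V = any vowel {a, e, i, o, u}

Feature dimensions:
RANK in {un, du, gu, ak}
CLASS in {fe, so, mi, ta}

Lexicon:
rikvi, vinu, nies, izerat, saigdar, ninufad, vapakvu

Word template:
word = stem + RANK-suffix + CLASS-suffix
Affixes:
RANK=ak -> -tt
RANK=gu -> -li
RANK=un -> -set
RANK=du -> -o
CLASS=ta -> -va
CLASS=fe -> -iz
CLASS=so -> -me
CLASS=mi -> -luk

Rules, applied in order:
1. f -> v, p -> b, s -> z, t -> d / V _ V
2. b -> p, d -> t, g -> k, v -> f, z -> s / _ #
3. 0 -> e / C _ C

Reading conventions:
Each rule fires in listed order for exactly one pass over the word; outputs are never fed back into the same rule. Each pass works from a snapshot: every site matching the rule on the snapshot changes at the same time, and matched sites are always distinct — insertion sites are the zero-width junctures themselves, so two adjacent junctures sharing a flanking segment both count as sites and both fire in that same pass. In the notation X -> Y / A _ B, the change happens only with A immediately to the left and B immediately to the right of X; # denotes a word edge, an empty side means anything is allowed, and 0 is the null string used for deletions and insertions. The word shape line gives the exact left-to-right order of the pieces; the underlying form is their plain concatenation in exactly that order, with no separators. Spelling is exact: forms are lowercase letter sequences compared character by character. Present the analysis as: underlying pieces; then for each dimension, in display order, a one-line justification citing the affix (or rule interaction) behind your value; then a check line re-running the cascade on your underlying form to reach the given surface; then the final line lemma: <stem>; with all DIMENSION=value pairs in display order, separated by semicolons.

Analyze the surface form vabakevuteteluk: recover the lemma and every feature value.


underlying: vapakvu-tt-luk
RANK=ak - signalled by the affix -tt
CLASS=mi - signalled by the affix -luk
check: vapakvuttluk -> vabakvuttluk -> vabakvuttluk -> vabakevuteteluk
lemma: vapakvu; RANK=ak; CLASS=mi


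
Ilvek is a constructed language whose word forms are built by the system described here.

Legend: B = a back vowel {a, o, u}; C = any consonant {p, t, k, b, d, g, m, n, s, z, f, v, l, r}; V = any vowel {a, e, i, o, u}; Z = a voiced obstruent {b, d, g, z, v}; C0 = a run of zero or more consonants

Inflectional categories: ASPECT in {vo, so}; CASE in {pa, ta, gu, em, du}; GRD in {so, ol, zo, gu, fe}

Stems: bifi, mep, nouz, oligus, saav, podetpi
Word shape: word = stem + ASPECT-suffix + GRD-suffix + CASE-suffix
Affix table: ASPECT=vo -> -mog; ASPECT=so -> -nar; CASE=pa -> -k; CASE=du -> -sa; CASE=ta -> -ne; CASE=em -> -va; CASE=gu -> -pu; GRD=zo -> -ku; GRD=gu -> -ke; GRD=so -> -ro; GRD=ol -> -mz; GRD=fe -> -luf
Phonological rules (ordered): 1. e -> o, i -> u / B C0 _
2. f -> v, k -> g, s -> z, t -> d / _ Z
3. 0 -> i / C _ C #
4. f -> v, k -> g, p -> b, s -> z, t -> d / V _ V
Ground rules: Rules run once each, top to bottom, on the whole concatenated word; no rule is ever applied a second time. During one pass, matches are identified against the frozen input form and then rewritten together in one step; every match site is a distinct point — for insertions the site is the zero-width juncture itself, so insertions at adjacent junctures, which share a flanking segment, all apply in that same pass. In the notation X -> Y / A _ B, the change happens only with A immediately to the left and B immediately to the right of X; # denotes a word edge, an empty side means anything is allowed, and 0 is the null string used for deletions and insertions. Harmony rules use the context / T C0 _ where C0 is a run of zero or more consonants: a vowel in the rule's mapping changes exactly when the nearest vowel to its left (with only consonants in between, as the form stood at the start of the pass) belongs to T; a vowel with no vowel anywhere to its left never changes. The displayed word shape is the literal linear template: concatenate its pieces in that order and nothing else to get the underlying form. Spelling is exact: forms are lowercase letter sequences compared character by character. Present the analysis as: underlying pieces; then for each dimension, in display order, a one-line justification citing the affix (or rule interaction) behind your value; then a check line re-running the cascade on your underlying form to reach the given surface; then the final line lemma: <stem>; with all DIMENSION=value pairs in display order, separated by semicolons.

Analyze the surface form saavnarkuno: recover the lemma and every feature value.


underlying: saav-nar-ku-ne
ASPECT=so - signalled by the affix -nar
CASE=ta - signalled by the affix -ne
GRD=zo - signalled by the affix -ku
check: saavnarkune -> saavnarkuno -> saavnarkuno -> saavnarkuno -> saavnarkuno
lemma: saav; ASPECT=so; CASE=ta; GRD=zo


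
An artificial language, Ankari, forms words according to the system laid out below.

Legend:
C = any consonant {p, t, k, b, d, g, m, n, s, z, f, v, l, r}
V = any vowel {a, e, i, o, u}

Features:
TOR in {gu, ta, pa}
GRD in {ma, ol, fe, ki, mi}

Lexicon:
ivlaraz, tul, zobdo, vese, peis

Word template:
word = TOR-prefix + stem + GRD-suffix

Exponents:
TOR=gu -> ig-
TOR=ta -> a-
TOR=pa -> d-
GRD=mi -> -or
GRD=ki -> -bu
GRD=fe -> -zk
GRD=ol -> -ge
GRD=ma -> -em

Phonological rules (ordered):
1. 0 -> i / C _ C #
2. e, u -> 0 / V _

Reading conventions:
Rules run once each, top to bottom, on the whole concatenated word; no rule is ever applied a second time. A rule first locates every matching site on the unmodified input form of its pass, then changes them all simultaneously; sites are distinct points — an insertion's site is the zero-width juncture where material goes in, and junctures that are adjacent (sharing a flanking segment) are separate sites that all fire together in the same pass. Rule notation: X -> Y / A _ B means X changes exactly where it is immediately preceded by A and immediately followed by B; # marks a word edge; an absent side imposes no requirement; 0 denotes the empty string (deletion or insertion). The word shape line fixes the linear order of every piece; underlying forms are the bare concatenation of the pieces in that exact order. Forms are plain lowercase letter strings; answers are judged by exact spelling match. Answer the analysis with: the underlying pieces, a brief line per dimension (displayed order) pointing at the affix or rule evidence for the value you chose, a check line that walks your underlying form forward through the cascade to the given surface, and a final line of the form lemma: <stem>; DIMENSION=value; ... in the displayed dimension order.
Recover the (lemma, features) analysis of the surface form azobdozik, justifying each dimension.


underlying: a-zobdo-zk
TOR=ta - signalled by the affix a-
GRD=fe - signalled by the affix -zk
check: azobdozk -> azobdozik -> azobdozik
lemma: zobdo; TOR=ta; GRD=fe


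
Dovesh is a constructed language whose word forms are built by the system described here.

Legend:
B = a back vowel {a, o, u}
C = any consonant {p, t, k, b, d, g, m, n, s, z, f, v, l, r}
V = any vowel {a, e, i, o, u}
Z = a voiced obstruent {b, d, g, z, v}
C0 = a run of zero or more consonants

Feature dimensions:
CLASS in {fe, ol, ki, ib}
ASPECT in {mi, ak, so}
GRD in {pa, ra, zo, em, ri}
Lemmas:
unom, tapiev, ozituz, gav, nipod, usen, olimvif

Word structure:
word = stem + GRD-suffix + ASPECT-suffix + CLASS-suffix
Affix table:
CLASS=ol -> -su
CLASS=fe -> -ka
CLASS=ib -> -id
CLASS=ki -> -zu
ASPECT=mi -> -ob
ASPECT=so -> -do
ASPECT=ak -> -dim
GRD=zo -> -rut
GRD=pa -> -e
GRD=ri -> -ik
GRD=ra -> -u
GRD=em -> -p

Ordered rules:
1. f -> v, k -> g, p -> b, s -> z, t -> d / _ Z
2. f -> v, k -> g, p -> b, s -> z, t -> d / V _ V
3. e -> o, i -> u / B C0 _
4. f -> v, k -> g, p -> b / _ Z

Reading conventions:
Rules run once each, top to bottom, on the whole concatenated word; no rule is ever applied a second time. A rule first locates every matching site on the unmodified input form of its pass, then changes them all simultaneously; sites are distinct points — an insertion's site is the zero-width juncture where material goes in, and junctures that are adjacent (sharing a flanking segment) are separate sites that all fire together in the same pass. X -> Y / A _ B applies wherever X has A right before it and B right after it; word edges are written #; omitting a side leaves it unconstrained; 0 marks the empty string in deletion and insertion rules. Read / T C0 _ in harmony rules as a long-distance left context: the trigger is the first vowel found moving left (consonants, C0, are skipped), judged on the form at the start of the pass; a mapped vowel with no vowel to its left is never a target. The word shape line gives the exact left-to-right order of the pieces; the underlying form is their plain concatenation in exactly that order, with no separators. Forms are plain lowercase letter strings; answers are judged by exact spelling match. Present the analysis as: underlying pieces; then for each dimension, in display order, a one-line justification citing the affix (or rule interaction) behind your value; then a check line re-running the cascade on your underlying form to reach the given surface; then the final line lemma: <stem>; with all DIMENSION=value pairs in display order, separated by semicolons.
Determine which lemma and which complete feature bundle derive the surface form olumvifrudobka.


underlying: olimvif-rut-ob-ka
CLASS=fe - signalled by the affix -ka
ASPECT=mi - signalled by the affix -ob
GRD=zo - signalled by the affix -rut
check: olimvifrutobka -> olimvifrutobka -> olimvifrudobka -> olumvifrudobka -> olumvifrudobka
lemma: olimvif; CLASS=fe; ASPECT=mi; GRD=zo


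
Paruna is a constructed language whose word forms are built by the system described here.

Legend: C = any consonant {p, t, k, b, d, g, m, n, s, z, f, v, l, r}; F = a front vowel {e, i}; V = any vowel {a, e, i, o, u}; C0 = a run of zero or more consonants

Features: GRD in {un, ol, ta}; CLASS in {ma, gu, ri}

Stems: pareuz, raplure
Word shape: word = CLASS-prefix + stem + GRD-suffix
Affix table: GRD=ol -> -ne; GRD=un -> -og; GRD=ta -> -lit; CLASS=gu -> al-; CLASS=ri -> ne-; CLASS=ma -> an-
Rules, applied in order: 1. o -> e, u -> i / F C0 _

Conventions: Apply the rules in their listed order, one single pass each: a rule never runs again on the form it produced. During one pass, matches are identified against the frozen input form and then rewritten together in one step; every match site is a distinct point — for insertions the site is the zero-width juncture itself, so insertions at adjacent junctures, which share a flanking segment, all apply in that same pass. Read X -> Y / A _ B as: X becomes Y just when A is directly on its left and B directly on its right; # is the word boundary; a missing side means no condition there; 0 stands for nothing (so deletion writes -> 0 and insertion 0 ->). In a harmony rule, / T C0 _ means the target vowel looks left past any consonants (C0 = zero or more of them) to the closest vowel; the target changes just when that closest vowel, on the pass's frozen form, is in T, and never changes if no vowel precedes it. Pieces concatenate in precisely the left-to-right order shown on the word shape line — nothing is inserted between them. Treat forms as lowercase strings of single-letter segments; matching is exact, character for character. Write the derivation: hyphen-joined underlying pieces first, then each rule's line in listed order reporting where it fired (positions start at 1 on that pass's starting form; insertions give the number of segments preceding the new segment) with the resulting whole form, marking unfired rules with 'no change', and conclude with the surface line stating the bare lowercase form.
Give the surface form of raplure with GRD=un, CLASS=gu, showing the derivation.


underlying: al-raplure-og
1. o -> e, u -> i / F C0 _: fires at position(s) 10: alraplureeg
surface: alraplureeg


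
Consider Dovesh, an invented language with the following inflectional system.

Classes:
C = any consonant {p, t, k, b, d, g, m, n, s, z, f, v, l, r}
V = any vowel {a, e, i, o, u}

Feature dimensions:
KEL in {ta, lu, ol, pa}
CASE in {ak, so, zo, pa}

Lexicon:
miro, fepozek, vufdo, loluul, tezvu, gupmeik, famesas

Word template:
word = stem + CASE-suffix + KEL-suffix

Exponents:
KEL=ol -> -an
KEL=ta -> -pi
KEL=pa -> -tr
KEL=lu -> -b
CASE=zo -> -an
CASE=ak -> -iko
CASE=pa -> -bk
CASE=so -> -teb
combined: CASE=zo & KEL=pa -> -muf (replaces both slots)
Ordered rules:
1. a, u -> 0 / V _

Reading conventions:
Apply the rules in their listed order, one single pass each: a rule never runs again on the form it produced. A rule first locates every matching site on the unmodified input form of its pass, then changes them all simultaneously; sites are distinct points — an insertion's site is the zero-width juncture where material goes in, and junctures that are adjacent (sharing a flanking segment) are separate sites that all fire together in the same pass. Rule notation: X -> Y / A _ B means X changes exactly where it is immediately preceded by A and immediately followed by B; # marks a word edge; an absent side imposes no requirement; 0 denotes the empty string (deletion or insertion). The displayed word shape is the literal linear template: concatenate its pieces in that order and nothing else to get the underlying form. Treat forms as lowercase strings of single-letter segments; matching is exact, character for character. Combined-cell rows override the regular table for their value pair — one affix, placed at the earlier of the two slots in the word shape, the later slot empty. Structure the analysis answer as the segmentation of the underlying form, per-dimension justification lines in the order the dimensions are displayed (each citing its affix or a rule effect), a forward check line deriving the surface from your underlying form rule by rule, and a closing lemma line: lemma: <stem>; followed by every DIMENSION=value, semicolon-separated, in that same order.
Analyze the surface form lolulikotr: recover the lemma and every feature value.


underlying: loluul-iko-tr
KEL=pa - signalled by the affix -tr
CASE=ak - signalled by the affix -iko
check: loluulikotr -> lolulikotr
lemma: loluul; KEL=pa; CASE=ak


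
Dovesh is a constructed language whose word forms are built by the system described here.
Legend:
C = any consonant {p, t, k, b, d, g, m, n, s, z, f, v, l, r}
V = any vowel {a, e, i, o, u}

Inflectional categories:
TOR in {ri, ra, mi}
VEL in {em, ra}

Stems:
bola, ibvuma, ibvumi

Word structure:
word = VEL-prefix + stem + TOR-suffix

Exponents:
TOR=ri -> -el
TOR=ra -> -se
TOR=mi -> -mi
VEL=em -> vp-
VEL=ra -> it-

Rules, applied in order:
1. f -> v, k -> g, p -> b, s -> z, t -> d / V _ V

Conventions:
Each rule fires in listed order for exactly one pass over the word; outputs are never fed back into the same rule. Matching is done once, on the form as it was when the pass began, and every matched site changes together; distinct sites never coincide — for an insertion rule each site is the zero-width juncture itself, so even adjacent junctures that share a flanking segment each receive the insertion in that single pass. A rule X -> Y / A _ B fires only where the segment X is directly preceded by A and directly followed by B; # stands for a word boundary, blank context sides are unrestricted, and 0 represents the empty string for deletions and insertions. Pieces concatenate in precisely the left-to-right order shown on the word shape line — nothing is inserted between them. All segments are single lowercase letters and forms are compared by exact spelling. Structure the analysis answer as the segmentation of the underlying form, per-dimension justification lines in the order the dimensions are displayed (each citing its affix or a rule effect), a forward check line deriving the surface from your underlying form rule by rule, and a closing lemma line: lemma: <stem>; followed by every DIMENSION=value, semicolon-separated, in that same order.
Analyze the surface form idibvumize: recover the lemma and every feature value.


underlying: it-ibvumi-se
TOR=ra - signalled by the affix -se
VEL=ra - signalled by the affix it-
check: itibvumise -> idibvumize
lemma: ibvumi; TOR=ra; VEL=ra
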